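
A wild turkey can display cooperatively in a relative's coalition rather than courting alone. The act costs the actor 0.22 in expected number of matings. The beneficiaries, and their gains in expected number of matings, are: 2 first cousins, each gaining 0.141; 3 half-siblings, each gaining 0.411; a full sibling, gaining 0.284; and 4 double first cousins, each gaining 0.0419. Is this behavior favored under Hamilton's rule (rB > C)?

Hamilton's rule: the trait is favored when the sum of r·B over every recipient exceeds the actor's cost C.
r to a first cousin = 1/8 (first cousins share one grandparent pair — two paths of length 4: r = 2·(1/2)^4 = 1/8).
r to a half-sibling = 1/4 (half-sibs share one parent — one path of length 2: r = (1/2)^2 = 1/4).
r to a full sibling = 1/2 (full sibs share both parents — two paths of length 2: r = 2·(1/2)^2 = 1/2).
r to a double first cousin = 1/4 (double first cousins share both grandparent pairs — four paths of length 4: r = 4·(1/2)^4 = 1/4).
Summing one r·B term per recipient: 2·0.125·0.141 + 3·0.25·0.411 + 1·0.5·0.284 + 4·0.25·0.0419 = 0.5274.
0.5274 > 0.22: the indirect benefit exceeds the cost.

Yes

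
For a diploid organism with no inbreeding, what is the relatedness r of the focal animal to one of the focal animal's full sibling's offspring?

Each parent–offspring link contributes a factor of 1/2, and independent paths through distinct common ancestors add.
Full aunt/uncle↔niece/nephew: two paths of length 3 through the shared grandparent pair: r = 2·(1/2)^3 = 1/4.

0.25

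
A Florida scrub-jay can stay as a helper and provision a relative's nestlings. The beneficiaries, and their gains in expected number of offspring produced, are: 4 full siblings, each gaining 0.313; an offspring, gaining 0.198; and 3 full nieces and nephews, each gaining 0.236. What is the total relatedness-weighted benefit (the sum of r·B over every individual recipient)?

0.902

r to a full sibling = 0.5 (full sibs share both parents — two paths of length 2: r = 2·(1/2)^2 = 1/2).
r to an offspring = 0.5 (one parent–offspring link: r = (1/2)^1 = 1/2).
r to a full niece or nephew = 0.25 (full aunt/uncle↔niece/nephew: two paths of length 3 through the shared grandparent pair: r = 2·(1/2)^3 = 1/4).
Summing one r·B term per recipient: 4·0.5·0.313 + 1·0.5·0.198 + 3·0.25·0.236 = 0.902.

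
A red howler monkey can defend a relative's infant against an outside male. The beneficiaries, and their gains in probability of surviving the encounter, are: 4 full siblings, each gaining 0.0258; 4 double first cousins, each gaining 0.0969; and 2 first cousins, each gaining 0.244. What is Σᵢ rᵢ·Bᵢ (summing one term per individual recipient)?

r to a full sibling = 0.5 (full sibs share both parents — two paths of length 2: r = 2·(1/2)^2 = 1/2).
r to a double first cousin = 0.25 (double first cousins share both grandparent pairs — four paths of length 4: r = 4·(1/2)^4 = 1/4).
r to a first cousin = 0.125 (first cousins share one grandparent pair — two paths of length 4: r = 2·(1/2)^4 = 1/8).
Summing one r·B term per recipient: 4·0.5·0.0258 + 4·0.25·0.0969 + 2·0.125·0.244 = 0.2095.

0.2095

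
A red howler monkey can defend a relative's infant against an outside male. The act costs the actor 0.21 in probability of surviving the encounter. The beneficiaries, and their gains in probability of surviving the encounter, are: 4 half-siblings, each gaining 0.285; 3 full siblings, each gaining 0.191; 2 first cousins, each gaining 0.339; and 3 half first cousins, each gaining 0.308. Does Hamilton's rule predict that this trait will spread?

Hamilton's rule: the trait is favored when the sum of r·B over every recipient exceeds the actor's cost C.
r to a half-sibling = 1/4 (half-sibs share one parent — one path of length 2: r = (1/2)^2 = 1/4).
r to a full sibling = 0.5 (full sibs share both parents — two paths of length 2: r = 2·(1/2)^2 = 1/2).
r to a first cousin = 1/8 (first cousins share one grandparent pair — two paths of length 4: r = 2·(1/2)^4 = 1/8).
r to a half first cousin = 1/16 (half first cousins share one grandparent — one path of length 4: r = (1/2)^4 = 1/16).
Summing one r·B term per recipient: 4·0.25·0.285 + 3·0.5·0.191 + 2·0.125·0.339 + 3·0.0625·0.308 = 0.714.
0.714 > 0.21: the indirect benefit exceeds the cost.

Yes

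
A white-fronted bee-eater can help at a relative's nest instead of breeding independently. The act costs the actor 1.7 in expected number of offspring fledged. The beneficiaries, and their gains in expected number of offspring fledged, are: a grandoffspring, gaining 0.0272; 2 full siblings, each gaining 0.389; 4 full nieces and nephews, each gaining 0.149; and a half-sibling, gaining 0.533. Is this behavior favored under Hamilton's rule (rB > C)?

Hamilton's rule: the trait is favored when the sum of r·B over every recipient exceeds the actor's cost C.
r to a grandoffspring = 0.25 (two parent–offspring links: r = (1/2)^2 = 1/4).
r to a full sibling = 1/2 (full sibs share both parents — two paths of length 2: r = 2·(1/2)^2 = 1/2).
r to a full niece or nephew = 1/4 (full aunt/uncle↔niece/nephew: two paths of length 3 through the shared grandparent pair: r = 2·(1/2)^3 = 1/4).
r to a half-sibling = 1/4 (half-sibs share one parent — one path of length 2: r = (1/2)^2 = 1/4).
Summing one r·B term per recipient: 1·0.25·0.0272 + 2·0.5·0.389 + 4·0.25·0.149 + 1·0.25·0.533 = 0.67805.
0.67805 < 1.7: the indirect benefit is less than the cost.

No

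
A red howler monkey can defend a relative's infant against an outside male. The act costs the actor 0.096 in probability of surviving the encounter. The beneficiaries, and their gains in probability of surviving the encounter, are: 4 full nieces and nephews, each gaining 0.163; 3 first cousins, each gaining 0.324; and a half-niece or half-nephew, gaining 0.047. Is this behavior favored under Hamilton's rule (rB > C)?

Yes

Hamilton's rule: the trait is favored when the sum of r·B over every recipient exceeds the actor's cost C.
r to a full niece or nephew = 0.25 (full aunt/uncle↔niece/nephew: two paths of length 3 through the shared grandparent pair: r = 2·(1/2)^3 = 1/4).
r to a first cousin = 1/8 (first cousins share one grandparent pair — two paths of length 4: r = 2·(1/2)^4 = 1/8).
r to a half-niece or half-nephew = 0.125 (half-aunt/uncle↔niece/nephew: one path of length 3: r = (1/2)^3 = 1/8).
Summing one r·B term per recipient: 4·0.25·0.163 + 3·0.125·0.324 + 1·0.125·0.047 = 0.290375.
0.290375 > 0.096: the indirect benefit exceeds the cost.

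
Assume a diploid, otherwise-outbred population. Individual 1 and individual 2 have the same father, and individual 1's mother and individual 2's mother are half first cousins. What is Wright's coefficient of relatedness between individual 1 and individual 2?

Relatedness sums over independent paths through distinct common ancestors.
Individual 1 and individual 2 are related in two ways: half-sibs through their shared father (r = 1/4) and half second cousins through their mothers (r = 1/64).
r = 1/4 + 1/64 = 17/64 = 0.265625.

0.265625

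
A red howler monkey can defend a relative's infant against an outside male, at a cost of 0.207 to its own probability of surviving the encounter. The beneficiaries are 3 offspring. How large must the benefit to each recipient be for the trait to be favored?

0.138

r to an offspring = 1/2 (one parent–offspring link: r = (1/2)^1 = 1/2).
Hamilton's rule with n recipients of equal r: n·r·B > C, so B > C/(n·r) = 0.207/(3·0.5) = 0.138.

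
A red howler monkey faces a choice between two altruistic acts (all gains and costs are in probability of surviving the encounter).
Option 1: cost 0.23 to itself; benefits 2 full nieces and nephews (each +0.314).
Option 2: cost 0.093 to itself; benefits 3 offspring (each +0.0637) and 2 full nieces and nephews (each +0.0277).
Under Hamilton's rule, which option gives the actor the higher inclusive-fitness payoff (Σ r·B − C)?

Option 2

Option 1: r to a full niece or nephew = 0.25.
Option 1: Σ r·B − C = (2·0.25·0.314) − 0.23 = -0.073.
Option 2: r to an offspring = 0.5.
Option 2: r to a full niece or nephew = 0.25.
Option 2: Σ r·B − C = (3·0.5·0.0637 + 2·0.25·0.0277) − 0.093 = 0.0164.
Option 2 has the higher net inclusive-fitness payoff.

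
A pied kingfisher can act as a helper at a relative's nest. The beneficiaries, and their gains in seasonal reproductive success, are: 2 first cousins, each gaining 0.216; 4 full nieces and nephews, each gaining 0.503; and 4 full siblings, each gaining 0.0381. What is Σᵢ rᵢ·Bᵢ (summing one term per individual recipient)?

r to a first cousin = 0.125 (first cousins share one grandparent pair — two paths of length 4: r = 2·(1/2)^4 = 1/8).
r to a full niece or nephew = 0.25 (full aunt/uncle↔niece/nephew: two paths of length 3 through the shared grandparent pair: r = 2·(1/2)^3 = 1/4).
r to a full sibling = 0.5 (full sibs share both parents — two paths of length 2: r = 2·(1/2)^2 = 1/2).
Summing one r·B term per recipient: 2·0.125·0.216 + 4·0.25·0.503 + 4·0.5·0.0381 = 0.6332.

0.6332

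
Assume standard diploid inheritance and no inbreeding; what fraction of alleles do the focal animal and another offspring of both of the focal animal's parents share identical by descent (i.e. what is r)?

0.5

Each parent–offspring link contributes a factor of 1/2, and independent paths through distinct common ancestors add.
Full sibs share both parents — two paths of length 2: r = 2·(1/2)^2 = 1/2.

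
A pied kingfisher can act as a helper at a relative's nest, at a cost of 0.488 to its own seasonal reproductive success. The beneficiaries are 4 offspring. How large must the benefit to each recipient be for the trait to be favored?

r to an offspring = 0.5 (one parent–offspring link: r = (1/2)^1 = 1/2).
Hamilton's rule with n recipients of equal r: n·r·B > C, so B > C/(n·r) = 0.488/(4·0.5) = 0.244.

0.244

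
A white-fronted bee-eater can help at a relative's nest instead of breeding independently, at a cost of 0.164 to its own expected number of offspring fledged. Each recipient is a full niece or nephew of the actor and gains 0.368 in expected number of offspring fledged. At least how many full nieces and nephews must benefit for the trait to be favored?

r to a full niece or nephew = 0.25 (full aunt/uncle↔niece/nephew: two paths of length 3 through the shared grandparent pair: r = 2·(1/2)^3 = 1/4).
Hamilton's rule: n·r·B > C  ⇒  n > C/(r·B) = 0.164/(0.25·0.368) = 1.783.
The smallest integer exceeding 1.783 is 2.

2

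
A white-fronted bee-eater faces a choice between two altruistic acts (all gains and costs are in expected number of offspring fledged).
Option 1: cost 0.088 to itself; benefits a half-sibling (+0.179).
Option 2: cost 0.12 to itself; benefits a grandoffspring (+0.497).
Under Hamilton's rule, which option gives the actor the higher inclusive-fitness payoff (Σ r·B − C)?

Option 1: r to a half-sibling = 0.25.
Option 1: Σ r·B − C = (1·0.25·0.179) − 0.088 = -0.04325.
Option 2: r to a grandoffspring = 0.25.
Option 2: Σ r·B − C = (1·0.25·0.497) − 0.12 = 0.00425.
Option 2 has the higher net inclusive-fitness payoff.

Option 2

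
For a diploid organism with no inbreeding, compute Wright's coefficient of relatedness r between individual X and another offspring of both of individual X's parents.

Each parent–offspring link contributes a factor of 1/2, and independent paths through distinct common ancestors add.
Full sibs share both parents — two paths of length 2: r = 2·(1/2)^2 = 1/2.

0.5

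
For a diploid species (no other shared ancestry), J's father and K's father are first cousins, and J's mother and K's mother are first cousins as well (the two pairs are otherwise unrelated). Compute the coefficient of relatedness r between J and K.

Relatedness sums over independent paths through distinct common ancestors.
J and K are related in two ways: second cousins through their fathers (r = 1/32) and second cousins through their mothers (r = 1/32).
r = 1/32 + 1/32 = 1/16 = 0.0625.

0.0625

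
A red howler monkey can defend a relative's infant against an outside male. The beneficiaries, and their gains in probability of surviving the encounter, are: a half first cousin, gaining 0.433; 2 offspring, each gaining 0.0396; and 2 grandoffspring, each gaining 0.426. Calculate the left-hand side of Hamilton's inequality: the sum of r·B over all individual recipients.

0.2796625

r to a half first cousin = 0.0625 (half first cousins share one grandparent — one path of length 4: r = (1/2)^4 = 1/16).
r to an offspring = 1/2 (one parent–offspring link: r = (1/2)^1 = 1/2).
r to a grandoffspring = 0.25 (two parent–offspring links: r = (1/2)^2 = 1/4).
Summing one r·B term per recipient: 1·0.0625·0.433 + 2·0.5·0.0396 + 2·0.25·0.426 = 0.2796625.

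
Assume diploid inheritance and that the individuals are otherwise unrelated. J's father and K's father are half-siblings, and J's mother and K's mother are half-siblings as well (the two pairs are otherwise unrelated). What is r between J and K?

0.125

Relatedness sums over independent paths through distinct common ancestors.
J and K are related in two ways: half first cousins through their fathers (r = 1/16) and half first cousins through their mothers (r = 1/16).
r = 1/16 + 1/16 = 0.125.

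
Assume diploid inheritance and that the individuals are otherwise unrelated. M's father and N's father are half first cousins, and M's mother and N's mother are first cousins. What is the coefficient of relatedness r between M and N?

Wright's path rule: contributions from independent ancestry routes add.
M and N are related in two ways: half second cousins through their fathers (r = 1/64) and second cousins through their mothers (r = 1/32).
r = 1/64 + 1/32 = 3/64 = 0.046875.

0.046875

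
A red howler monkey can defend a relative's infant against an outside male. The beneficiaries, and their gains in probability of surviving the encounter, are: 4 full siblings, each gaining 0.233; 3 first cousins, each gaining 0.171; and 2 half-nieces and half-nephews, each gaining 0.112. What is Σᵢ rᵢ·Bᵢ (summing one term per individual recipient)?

0.558125

r to a full sibling = 0.5 (full sibs share both parents — two paths of length 2: r = 2·(1/2)^2 = 1/2).
r to a first cousin = 0.125 (first cousins share one grandparent pair — two paths of length 4: r = 2·(1/2)^4 = 1/8).
r to a half-niece or half-nephew = 1/8 (half-aunt/uncle↔niece/nephew: one path of length 3: r = (1/2)^3 = 1/8).
Summing one r·B term per recipient: 4·0.5·0.233 + 3·0.125·0.171 + 2·0.125·0.112 = 0.558125.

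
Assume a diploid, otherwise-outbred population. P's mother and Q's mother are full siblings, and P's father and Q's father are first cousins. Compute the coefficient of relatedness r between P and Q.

0.15625

Relatedness sums over independent paths through distinct common ancestors.
P and Q are related in two ways: first cousins through their mothers (r = 1/8) and second cousins through their fathers (r = 1/32).
r = 1/8 + 1/32 = 0.15625.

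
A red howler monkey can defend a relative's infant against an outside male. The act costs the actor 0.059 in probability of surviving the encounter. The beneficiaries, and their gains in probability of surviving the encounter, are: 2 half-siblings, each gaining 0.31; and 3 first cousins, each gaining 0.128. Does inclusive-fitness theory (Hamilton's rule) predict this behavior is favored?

Hamilton's rule: the trait is favored when the sum of r·B over every recipient exceeds the actor's cost C.
r to a half-sibling = 1/4 (half-sibs share one parent — one path of length 2: r = (1/2)^2 = 1/4).
r to a first cousin = 1/8 (first cousins share one grandparent pair — two paths of length 4: r = 2·(1/2)^4 = 1/8).
Summing one r·B term per recipient: 2·0.25·0.31 + 3·0.125·0.128 = 0.203.
0.203 > 0.059: the indirect benefit exceeds the cost.

Yes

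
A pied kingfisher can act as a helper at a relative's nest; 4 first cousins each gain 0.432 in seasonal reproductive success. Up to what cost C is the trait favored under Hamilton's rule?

r to a first cousin = 0.125 (first cousins share one grandparent pair — two paths of length 4: r = 2·(1/2)^4 = 1/8).
Hamilton's rule: n·r·B > C, so the trait is favored while C < n·r·B = 4·0.125·0.432 = 0.216.

0.216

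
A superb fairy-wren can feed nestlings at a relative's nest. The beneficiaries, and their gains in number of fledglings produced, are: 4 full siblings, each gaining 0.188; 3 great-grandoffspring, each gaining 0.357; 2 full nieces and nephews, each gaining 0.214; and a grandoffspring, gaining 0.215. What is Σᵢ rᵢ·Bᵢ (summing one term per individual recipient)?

0.670625

r to a full sibling = 0.5 (full sibs share both parents — two paths of length 2: r = 2·(1/2)^2 = 1/2).
r to a great-grandoffspring = 1/8 (three parent–offspring links: r = (1/2)^3 = 1/8).
r to a full niece or nephew = 1/4 (full aunt/uncle↔niece/nephew: two paths of length 3 through the shared grandparent pair: r = 2·(1/2)^3 = 1/4).
r to a grandoffspring = 1/4 (two parent–offspring links: r = (1/2)^2 = 1/4).
Summing one r·B term per recipient: 4·0.5·0.188 + 3·0.125·0.357 + 2·0.25·0.214 + 1·0.25·0.215 = 0.670625.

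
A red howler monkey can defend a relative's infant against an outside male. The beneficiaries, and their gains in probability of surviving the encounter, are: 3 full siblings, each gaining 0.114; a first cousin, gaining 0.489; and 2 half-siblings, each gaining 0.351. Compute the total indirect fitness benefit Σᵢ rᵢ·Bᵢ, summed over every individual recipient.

r to a full sibling = 1/2 (full sibs share both parents — two paths of length 2: r = 2·(1/2)^2 = 1/2).
r to a first cousin = 0.125 (first cousins share one grandparent pair — two paths of length 4: r = 2·(1/2)^4 = 1/8).
r to a half-sibling = 0.25 (half-sibs share one parent — one path of length 2: r = (1/2)^2 = 1/4).
Summing one r·B term per recipient: 3·0.5·0.114 + 1·0.125·0.489 + 2·0.25·0.351 = 0.407625.

0.407625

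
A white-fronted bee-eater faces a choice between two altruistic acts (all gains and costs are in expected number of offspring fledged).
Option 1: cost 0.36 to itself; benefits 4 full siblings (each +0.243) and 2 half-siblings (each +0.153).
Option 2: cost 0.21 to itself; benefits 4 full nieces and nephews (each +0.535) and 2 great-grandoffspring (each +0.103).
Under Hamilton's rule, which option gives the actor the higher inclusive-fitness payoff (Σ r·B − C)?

Option 2

Option 1: r to a full sibling = 0.5.
Option 1: r to a half-sibling = 0.25.
Option 1: Σ r·B − C = (4·0.5·0.243 + 2·0.25·0.153) − 0.36 = 0.2025.
Option 2: r to a full niece or nephew = 0.25.
Option 2: r to a great-grandoffspring = 0.125.
Option 2: Σ r·B − C = (4·0.25·0.535 + 2·0.125·0.103) − 0.21 = 0.35075.
Option 2 has the higher net inclusive-fitness payoff.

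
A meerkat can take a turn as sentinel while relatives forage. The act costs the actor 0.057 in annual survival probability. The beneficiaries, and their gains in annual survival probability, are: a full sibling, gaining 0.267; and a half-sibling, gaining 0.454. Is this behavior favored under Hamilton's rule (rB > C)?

Hamilton's rule: the trait is favored when the sum of r·B over every recipient exceeds the actor's cost C.
r to a full sibling = 1/2 (full sibs share both parents — two paths of length 2: r = 2·(1/2)^2 = 1/2).
r to a half-sibling = 1/4 (half-sibs share one parent — one path of length 2: r = (1/2)^2 = 1/4).
Summing one r·B term per recipient: 1·0.5·0.267 + 1·0.25·0.454 = 0.247.
0.247 > 0.057: the indirect benefit exceeds the cost.

Yes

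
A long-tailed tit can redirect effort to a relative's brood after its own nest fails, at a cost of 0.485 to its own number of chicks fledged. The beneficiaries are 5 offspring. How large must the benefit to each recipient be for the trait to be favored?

0.194

r to an offspring = 1/2 (one parent–offspring link: r = (1/2)^1 = 1/2).
Hamilton's rule with n recipients of equal r: n·r·B > C, so B > C/(n·r) = 0.485/(5·0.5) = 0.194.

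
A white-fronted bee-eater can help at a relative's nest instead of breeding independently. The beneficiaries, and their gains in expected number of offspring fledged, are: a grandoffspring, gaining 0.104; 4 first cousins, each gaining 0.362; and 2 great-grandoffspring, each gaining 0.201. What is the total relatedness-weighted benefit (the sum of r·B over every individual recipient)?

r to a grandoffspring = 0.25 (two parent–offspring links: r = (1/2)^2 = 1/4).
r to a first cousin = 1/8 (first cousins share one grandparent pair — two paths of length 4: r = 2·(1/2)^4 = 1/8).
r to a great-grandoffspring = 0.125 (three parent–offspring links: r = (1/2)^3 = 1/8).
Summing one r·B term per recipient: 1·0.25·0.104 + 4·0.125·0.362 + 2·0.125·0.201 = 0.25725.

0.25725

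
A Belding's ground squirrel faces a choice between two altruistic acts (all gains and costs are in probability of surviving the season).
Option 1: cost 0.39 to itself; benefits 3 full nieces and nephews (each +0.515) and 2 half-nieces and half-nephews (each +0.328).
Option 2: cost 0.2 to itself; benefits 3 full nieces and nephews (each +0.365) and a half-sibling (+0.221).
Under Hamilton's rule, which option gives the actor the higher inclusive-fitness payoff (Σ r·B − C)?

Option 2

Option 1: r to a full niece or nephew = 0.25.
Option 1: r to a half-niece or half-nephew = 0.125.
Option 1: Σ r·B − C = (3·0.25·0.515 + 2·0.125·0.328) − 0.39 = 0.07825.
Option 2: r to a full niece or nephew = 0.25.
Option 2: r to a half-sibling = 0.25.
Option 2: Σ r·B − C = (3·0.25·0.365 + 1·0.25·0.221) − 0.2 = 0.129.
Option 2 has the higher net inclusive-fitness payoff.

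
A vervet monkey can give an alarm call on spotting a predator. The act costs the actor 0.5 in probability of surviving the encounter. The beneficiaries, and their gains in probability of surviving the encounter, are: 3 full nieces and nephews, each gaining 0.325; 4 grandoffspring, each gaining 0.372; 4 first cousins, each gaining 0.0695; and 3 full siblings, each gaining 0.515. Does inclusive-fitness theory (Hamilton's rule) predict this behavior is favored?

Hamilton's rule: the trait is favored when the sum of r·B over every recipient exceeds the actor's cost C.
r to a full niece or nephew = 1/4 (full aunt/uncle↔niece/nephew: two paths of length 3 through the shared grandparent pair: r = 2·(1/2)^3 = 1/4).
r to a grandoffspring = 0.25 (two parent–offspring links: r = (1/2)^2 = 1/4).
r to a first cousin = 0.125 (first cousins share one grandparent pair — two paths of length 4: r = 2·(1/2)^4 = 1/8).
r to a full sibling = 0.5 (full sibs share both parents — two paths of length 2: r = 2·(1/2)^2 = 1/2).
Summing one r·B term per recipient: 3·0.25·0.325 + 4·0.25·0.372 + 4·0.125·0.0695 + 3·0.5·0.515 = 1.423.
1.423 > 0.5: the indirect benefit exceeds the cost.

Yes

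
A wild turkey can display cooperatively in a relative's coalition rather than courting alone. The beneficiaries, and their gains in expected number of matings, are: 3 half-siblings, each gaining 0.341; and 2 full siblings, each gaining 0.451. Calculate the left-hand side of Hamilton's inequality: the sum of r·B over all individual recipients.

r to a half-sibling = 0.25 (half-sibs share one parent — one path of length 2: r = (1/2)^2 = 1/4).
r to a full sibling = 1/2 (full sibs share both parents — two paths of length 2: r = 2·(1/2)^2 = 1/2).
Summing one r·B term per recipient: 3·0.25·0.341 + 2·0.5·0.451 = 0.70675.

0.70675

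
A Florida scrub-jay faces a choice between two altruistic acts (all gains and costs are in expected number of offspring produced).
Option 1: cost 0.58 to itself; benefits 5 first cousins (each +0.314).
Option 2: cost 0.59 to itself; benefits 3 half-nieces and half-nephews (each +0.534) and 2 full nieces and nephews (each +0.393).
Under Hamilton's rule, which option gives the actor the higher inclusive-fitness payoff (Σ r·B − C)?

Option 2

Option 1: r to a first cousin = 0.125.
Option 1: Σ r·B − C = (5·0.125·0.314) − 0.58 = -0.38375.
Option 2: r to a half-niece or half-nephew = 0.125.
Option 2: r to a full niece or nephew = 0.25.
Option 2: Σ r·B − C = (3·0.125·0.534 + 2·0.25·0.393) − 0.59 = -0.19325.
Option 2 has the higher net inclusive-fitness payoff.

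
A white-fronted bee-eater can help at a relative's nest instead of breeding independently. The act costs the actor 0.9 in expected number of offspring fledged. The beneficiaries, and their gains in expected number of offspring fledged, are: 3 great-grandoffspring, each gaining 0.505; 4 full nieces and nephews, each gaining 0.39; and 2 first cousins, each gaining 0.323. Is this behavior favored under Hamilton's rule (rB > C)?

No

Hamilton's rule: the trait is favored when the sum of r·B over every recipient exceeds the actor's cost C.
r to a great-grandoffspring = 0.125 (three parent–offspring links: r = (1/2)^3 = 1/8).
r to a full niece or nephew = 0.25 (full aunt/uncle↔niece/nephew: two paths of length 3 through the shared grandparent pair: r = 2·(1/2)^3 = 1/4).
r to a first cousin = 1/8 (first cousins share one grandparent pair — two paths of length 4: r = 2·(1/2)^4 = 1/8).
Summing one r·B term per recipient: 3·0.125·0.505 + 4·0.25·0.39 + 2·0.125·0.323 = 0.660125.
0.660125 < 0.9: the indirect benefit is less than the cost.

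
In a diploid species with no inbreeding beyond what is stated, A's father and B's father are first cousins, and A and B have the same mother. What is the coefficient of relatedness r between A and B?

With two independent routes of shared ancestry, r is the sum of the two contributions.
A and B are related in two ways: second cousins through their fathers (r = 1/32) and half-sibs through their shared mother (r = 1/4).
r = 1/32 + 1/4 = 0.28125.

0.28125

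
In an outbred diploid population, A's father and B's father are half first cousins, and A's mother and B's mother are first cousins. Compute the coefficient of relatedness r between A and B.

Wright's path rule: contributions from independent ancestry routes add.
A and B are related in two ways: half second cousins through their fathers (r = 1/64) and second cousins through their mothers (r = 1/32).
r = 1/64 + 1/32 = 3/64 = 0.046875.

0.046875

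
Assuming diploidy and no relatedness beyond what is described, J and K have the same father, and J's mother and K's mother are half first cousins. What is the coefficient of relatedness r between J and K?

Relatedness sums over independent paths through distinct common ancestors.
J and K are related in two ways: half-sibs through their shared father (r = 1/4) and half second cousins through their mothers (r = 1/64).
r = 1/4 + 1/64 = 17/64 = 0.265625.

0.265625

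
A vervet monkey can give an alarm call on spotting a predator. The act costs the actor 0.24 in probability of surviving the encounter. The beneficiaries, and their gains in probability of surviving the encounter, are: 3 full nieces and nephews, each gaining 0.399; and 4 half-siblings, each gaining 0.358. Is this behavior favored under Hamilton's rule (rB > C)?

Hamilton's rule: the trait is favored when the sum of r·B over every recipient exceeds the actor's cost C.
r to a full niece or nephew = 1/4 (full aunt/uncle↔niece/nephew: two paths of length 3 through the shared grandparent pair: r = 2·(1/2)^3 = 1/4).
r to a half-sibling = 1/4 (half-sibs share one parent — one path of length 2: r = (1/2)^2 = 1/4).
Summing one r·B term per recipient: 3·0.25·0.399 + 4·0.25·0.358 = 0.65725.
0.65725 > 0.24: the indirect benefit exceeds the cost.

Yes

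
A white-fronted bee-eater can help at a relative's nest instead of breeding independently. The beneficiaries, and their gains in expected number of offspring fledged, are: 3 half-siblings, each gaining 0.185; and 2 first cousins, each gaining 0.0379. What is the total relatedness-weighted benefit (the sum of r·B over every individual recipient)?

0.148225

r to a half-sibling = 0.25 (half-sibs share one parent — one path of length 2: r = (1/2)^2 = 1/4).
r to a first cousin = 1/8 (first cousins share one grandparent pair — two paths of length 4: r = 2·(1/2)^4 = 1/8).
Summing one r·B term per recipient: 3·0.25·0.185 + 2·0.125·0.0379 = 0.148225.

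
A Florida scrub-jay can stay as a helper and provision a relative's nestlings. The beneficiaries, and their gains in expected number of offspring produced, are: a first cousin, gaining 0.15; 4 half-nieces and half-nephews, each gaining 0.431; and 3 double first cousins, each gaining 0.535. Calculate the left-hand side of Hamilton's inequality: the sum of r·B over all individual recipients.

r to a first cousin = 1/8 (first cousins share one grandparent pair — two paths of length 4: r = 2·(1/2)^4 = 1/8).
r to a half-niece or half-nephew = 1/8 (half-aunt/uncle↔niece/nephew: one path of length 3: r = (1/2)^3 = 1/8).
r to a double first cousin = 1/4 (double first cousins share both grandparent pairs — four paths of length 4: r = 4·(1/2)^4 = 1/4).
Summing one r·B term per recipient: 1·0.125·0.15 + 4·0.125·0.431 + 3·0.25·0.535 = 0.6355.

0.6355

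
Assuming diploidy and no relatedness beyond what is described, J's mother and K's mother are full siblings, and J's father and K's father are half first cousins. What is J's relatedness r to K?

0.140625

Relatedness sums over independent paths through distinct common ancestors.
J and K are related in two ways: first cousins through their mothers (r = 1/8) and half second cousins through their fathers (r = 1/64).
r = 1/8 + 1/64 = 9/64 = 0.140625.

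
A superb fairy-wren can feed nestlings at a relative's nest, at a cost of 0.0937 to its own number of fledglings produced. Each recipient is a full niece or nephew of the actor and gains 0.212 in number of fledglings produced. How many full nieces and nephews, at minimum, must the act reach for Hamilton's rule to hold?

r to a full niece or nephew = 0.25 (full aunt/uncle↔niece/nephew: two paths of length 3 through the shared grandparent pair: r = 2·(1/2)^3 = 1/4).
Hamilton's rule: n·r·B > C  ⇒  n > C/(r·B) = 0.0937/(0.25·0.212) = 1.768.
The smallest integer exceeding 1.768 is 2.

2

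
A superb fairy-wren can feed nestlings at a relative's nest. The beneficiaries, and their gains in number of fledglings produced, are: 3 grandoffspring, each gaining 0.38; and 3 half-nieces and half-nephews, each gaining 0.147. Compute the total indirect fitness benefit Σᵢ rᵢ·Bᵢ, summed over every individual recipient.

r to a grandoffspring = 1/4 (two parent–offspring links: r = (1/2)^2 = 1/4).
r to a half-niece or half-nephew = 0.125 (half-aunt/uncle↔niece/nephew: one path of length 3: r = (1/2)^3 = 1/8).
Summing one r·B term per recipient: 3·0.25·0.38 + 3·0.125·0.147 = 0.340125.

0.340125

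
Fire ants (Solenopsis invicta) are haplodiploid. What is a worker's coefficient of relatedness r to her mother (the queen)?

0.5

One meiotic link between diploid queen and diploid daughter: r = 1/2.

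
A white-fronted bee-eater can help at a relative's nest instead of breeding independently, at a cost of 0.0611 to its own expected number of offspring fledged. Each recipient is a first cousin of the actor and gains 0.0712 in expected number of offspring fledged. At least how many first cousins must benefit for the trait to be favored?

r to a first cousin = 0.125 (first cousins share one grandparent pair — two paths of length 4: r = 2·(1/2)^4 = 1/8).
Hamilton's rule: n·r·B > C  ⇒  n > C/(r·B) = 0.0611/(0.125·0.0712) = 6.865.
The smallest integer exceeding 6.865 is 7.

7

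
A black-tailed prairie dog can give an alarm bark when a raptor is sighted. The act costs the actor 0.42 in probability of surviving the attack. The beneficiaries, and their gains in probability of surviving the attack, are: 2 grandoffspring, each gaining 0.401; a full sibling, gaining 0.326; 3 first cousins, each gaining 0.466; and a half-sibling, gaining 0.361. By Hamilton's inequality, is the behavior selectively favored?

Hamilton's rule: the trait is favored when the sum of r·B over every recipient exceeds the actor's cost C.
r to a grandoffspring = 0.25 (two parent–offspring links: r = (1/2)^2 = 1/4).
r to a full sibling = 0.5 (full sibs share both parents — two paths of length 2: r = 2·(1/2)^2 = 1/2).
r to a first cousin = 1/8 (first cousins share one grandparent pair — two paths of length 4: r = 2·(1/2)^4 = 1/8).
r to a half-sibling = 1/4 (half-sibs share one parent — one path of length 2: r = (1/2)^2 = 1/4).
Summing one r·B term per recipient: 2·0.25·0.401 + 1·0.5·0.326 + 3·0.125·0.466 + 1·0.25·0.361 = 0.6285.
0.6285 > 0.42: the indirect benefit exceeds the cost.

Yes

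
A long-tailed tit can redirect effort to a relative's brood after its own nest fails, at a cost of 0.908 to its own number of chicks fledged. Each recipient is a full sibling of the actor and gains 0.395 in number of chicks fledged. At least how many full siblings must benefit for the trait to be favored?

r to a full sibling = 1/2 (full sibs share both parents — two paths of length 2: r = 2·(1/2)^2 = 1/2).
Hamilton's rule: n·r·B > C  ⇒  n > C/(r·B) = 0.908/(0.5·0.395) = 4.597.
The smallest integer exceeding 4.597 is 5.

5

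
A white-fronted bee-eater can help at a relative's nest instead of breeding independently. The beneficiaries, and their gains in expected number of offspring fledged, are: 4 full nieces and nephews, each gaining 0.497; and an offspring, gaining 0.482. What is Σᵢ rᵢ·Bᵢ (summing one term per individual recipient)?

r to a full niece or nephew = 1/4 (full aunt/uncle↔niece/nephew: two paths of length 3 through the shared grandparent pair: r = 2·(1/2)^3 = 1/4).
r to an offspring = 1/2 (one parent–offspring link: r = (1/2)^1 = 1/2).
Summing one r·B term per recipient: 4·0.25·0.497 + 1·0.5·0.482 = 0.738.

0.738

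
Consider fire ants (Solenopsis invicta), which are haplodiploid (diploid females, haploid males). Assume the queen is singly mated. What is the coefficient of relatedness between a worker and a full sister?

0.75

Haplodiploid full sisters inherit their father's entire haploid genome identically (contributing 1/2) and on average half of their mother's contribution (1/2 · 1/2 = 1/4); r = 1/2 + 1/4 = 3/4.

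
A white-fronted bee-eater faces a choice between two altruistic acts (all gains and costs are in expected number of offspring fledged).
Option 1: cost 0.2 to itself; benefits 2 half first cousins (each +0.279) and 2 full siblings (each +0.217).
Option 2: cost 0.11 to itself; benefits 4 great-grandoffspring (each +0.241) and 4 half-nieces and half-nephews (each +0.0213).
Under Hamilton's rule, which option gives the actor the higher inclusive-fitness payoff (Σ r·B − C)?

Option 1: r to a half first cousin = 0.0625.
Option 1: r to a full sibling = 0.5.
Option 1: Σ r·B − C = (2·0.0625·0.279 + 2·0.5·0.217) − 0.2 = 0.051875.
Option 2: r to a great-grandoffspring = 0.125.
Option 2: r to a half-niece or half-nephew = 0.125.
Option 2: Σ r·B − C = (4·0.125·0.241 + 4·0.125·0.0213) − 0.11 = 0.02115.
Option 1 has the higher net inclusive-fitness payoff.

Option 1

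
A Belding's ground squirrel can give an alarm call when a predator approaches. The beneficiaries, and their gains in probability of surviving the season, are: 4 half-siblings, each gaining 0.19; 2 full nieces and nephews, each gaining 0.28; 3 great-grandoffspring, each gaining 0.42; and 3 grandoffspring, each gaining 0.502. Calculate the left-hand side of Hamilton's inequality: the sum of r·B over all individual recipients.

r to a half-sibling = 1/4 (half-sibs share one parent — one path of length 2: r = (1/2)^2 = 1/4).
r to a full niece or nephew = 0.25 (full aunt/uncle↔niece/nephew: two paths of length 3 through the shared grandparent pair: r = 2·(1/2)^3 = 1/4).
r to a great-grandoffspring = 1/8 (three parent–offspring links: r = (1/2)^3 = 1/8).
r to a grandoffspring = 0.25 (two parent–offspring links: r = (1/2)^2 = 1/4).
Summing one r·B term per recipient: 4·0.25·0.19 + 2·0.25·0.28 + 3·0.125·0.42 + 3·0.25·0.502 = 0.864.

0.864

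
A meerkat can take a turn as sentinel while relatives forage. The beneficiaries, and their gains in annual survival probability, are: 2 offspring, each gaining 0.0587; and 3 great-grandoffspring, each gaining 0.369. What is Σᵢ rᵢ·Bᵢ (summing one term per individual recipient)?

r to an offspring = 1/2 (one parent–offspring link: r = (1/2)^1 = 1/2).
r to a great-grandoffspring = 1/8 (three parent–offspring links: r = (1/2)^3 = 1/8).
Summing one r·B term per recipient: 2·0.5·0.0587 + 3·0.125·0.369 = 0.197075.

0.197075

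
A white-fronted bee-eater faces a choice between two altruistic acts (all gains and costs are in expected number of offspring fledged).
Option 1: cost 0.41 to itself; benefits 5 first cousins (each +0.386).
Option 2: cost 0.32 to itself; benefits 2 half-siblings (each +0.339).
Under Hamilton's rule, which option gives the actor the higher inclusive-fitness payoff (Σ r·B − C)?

Option 1: r to a first cousin = 0.125.
Option 1: Σ r·B − C = (5·0.125·0.386) − 0.41 = -0.16875.
Option 2: r to a half-sibling = 0.25.
Option 2: Σ r·B − C = (2·0.25·0.339) − 0.32 = -0.1505.
Option 2 has the higher net inclusive-fitness payoff.

Option 2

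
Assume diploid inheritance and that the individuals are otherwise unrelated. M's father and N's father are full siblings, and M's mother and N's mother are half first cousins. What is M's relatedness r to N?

0.140625

Wright's path rule: contributions from independent ancestry routes add.
M and N are related in two ways: first cousins through their fathers (r = 1/8) and half second cousins through their mothers (r = 1/64).
r = 1/8 + 1/64 = 9/64 = 0.140625.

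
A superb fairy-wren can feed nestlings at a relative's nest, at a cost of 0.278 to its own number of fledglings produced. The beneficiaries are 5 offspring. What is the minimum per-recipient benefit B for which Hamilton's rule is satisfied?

0.1112

r to an offspring = 0.5 (one parent–offspring link: r = (1/2)^1 = 1/2).
Hamilton's rule with n recipients of equal r: n·r·B > C, so B > C/(n·r) = 0.278/(5·0.5) = 0.1112.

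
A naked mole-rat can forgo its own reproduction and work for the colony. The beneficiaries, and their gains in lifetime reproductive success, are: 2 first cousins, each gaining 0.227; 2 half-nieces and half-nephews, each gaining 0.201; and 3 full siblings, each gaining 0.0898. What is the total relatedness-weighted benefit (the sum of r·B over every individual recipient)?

r to a first cousin = 0.125 (first cousins share one grandparent pair — two paths of length 4: r = 2·(1/2)^4 = 1/8).
r to a half-niece or half-nephew = 0.125 (half-aunt/uncle↔niece/nephew: one path of length 3: r = (1/2)^3 = 1/8).
r to a full sibling = 0.5 (full sibs share both parents — two paths of length 2: r = 2·(1/2)^2 = 1/2).
Summing one r·B term per recipient: 2·0.125·0.227 + 2·0.125·0.201 + 3·0.5·0.0898 = 0.2417.

0.2417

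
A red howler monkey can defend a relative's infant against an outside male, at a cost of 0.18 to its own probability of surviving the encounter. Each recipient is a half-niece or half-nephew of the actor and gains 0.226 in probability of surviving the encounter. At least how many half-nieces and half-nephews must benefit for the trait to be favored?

r to a half-niece or half-nephew = 1/8 (half-aunt/uncle↔niece/nephew: one path of length 3: r = (1/2)^3 = 1/8).
Hamilton's rule: n·r·B > C  ⇒  n > C/(r·B) = 0.18/(0.125·0.226) = 6.372.
The smallest integer exceeding 6.372 is 7.

7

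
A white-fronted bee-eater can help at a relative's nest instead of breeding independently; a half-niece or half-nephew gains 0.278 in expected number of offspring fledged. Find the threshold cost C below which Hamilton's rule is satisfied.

r to a half-niece or half-nephew = 0.125 (half-aunt/uncle↔niece/nephew: one path of length 3: r = (1/2)^3 = 1/8).
Hamilton's rule: n·r·B > C, so the trait is favored while C < n·r·B = 1·0.125·0.278 = 0.03475.

0.03475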